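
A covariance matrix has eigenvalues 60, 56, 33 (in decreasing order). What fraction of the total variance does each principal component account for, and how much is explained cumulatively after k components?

Step 1 — total variance = trace(Sigma) = Σ λ_i = 60 + 56 + 33 = 149.

Step 2 — fraction explained by component i = λ_i / Σ λ:
  PC1: 60/149 = 0.4027
  PC2: 56/149 = 0.3758
  PC3: 33/149 = 0.2215

Step 3 — cumulative fraction after k components = (λ_1 + ... + λ_k) / Σ λ:
  k = 1: 60/149 = 0.4027
  k = 2: (60 + 56)/149 = 116/149 = 0.7785
  k = 3: (60 + 56 + 33)/149 = 149/149 = 1

Summary (fraction, with percent):

explained: PC1 0.4027 (40.27%), PC2 0.3758 (37.58%), PC3 0.2215 (22.15%);  cumulative: 0.4027, 0.7785, 1


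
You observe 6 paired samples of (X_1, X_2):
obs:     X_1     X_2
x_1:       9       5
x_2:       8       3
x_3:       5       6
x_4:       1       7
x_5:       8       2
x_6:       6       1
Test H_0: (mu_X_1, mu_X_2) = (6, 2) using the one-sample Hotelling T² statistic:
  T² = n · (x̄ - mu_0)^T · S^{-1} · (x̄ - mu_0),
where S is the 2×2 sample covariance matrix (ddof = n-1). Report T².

Step 1 — sample mean vector:
  mean(X_1) = (9 + 8 + 5 + 1 + 8 + 6) / 6 = 37/6 = 6.1667
  mean(X_2) = (5 + 3 + 6 + 7 + 2 + 1) / 6 = 24/6 = 4
  x̄ = (6.1667, 4),  deviation x̄ - mu_0 = (6.1667, 4) - (6, 2) = (0.1667, 2).

Step 2 — sample covariance matrix, S[i,j] = (1/(n-1)) · Σ_k (x_{k,i} - mean_i) · (x_{k,j} - mean_j), divisor n-1 = 5:
  S[X_1,X_1] = ((2.8333)·(2.8333) + (1.8333)·(1.8333) + (-1.1667)·(-1.1667) + (-5.1667)·(-5.1667) + (1.8333)·(1.8333) + (-0.1667)·(-0.1667)) / 5 = 42.8333/5 = 8.5667
  S[X_1,X_2] = ((2.8333)·(1) + (1.8333)·(-1) + (-1.1667)·(2) + (-5.1667)·(3) + (1.8333)·(-2) + (-0.1667)·(-3)) / 5 = -20/5 = -4
  S[X_2,X_2] = ((1)·(1) + (-1)·(-1) + (2)·(2) + (3)·(3) + (-2)·(-2) + (-3)·(-3)) / 5 = 28/5 = 5.6
  S = [[8.5667, -4],
 [-4, 5.6]].

Step 3 — invert S. det(S) = 8.5667·5.6 - (-4)² = 31.9733.
  S^{-1} = (1/det) · [[d, -b], [-b, a]] = [[0.1751, 0.1251],
 [0.1251, 0.2679]].

Step 4 — quadratic form (x̄ - mu_0)^T · S^{-1} · (x̄ - mu_0):
  S^{-1} · (x̄ - mu_0) = (0.2794, 0.5567),
  (x̄ - mu_0)^T · [...] = (0.1667)·(0.2794) + (2)·(0.5567) = 1.16.

Step 5 — scale by n: T² = 6 · 1.16 = 6.96.

T² ≈ 6.96


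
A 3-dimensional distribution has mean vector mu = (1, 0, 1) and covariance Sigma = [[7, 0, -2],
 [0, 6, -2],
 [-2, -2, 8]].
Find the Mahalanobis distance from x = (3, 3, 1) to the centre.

Step 1 — centre the observation: (x - mu) = (2, 3, 0).

Step 2 — invert Sigma (cofactor / det for 3×3, or solve directly):
  Sigma^{-1} = [[0.1549, 0.0141, 0.0423],
 [0.0141, 0.1831, 0.0493],
 [0.0423, 0.0493, 0.1479]].

Step 3 — form the quadratic (x - mu)^T · Sigma^{-1} · (x - mu):
  Sigma^{-1} · (x - mu) = (0.3521, 0.5775, 0.2324).
  (x - mu)^T · [Sigma^{-1} · (x - mu)] = (2)·(0.3521) + (3)·(0.5775) + (0)·(0.2324) = 2.4366.

Step 4 — take square root: d = √(2.4366) ≈ 1.561.

d(x, mu) = √(2.4366) ≈ 1.561


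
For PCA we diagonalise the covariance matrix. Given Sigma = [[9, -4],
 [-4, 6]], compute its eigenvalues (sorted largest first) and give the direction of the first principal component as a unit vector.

Step 1 — characteristic polynomial of 2×2 Sigma:
  det(Sigma - λI) = λ² - trace · λ + det = 0.
  trace = 9 + 6 = 15, det = 9·6 - (-4)² = 38.
Step 2 — discriminant:
  Δ = trace² - 4·det = 225 - 152 = 73.
Step 3 — eigenvalues:
  λ = (trace ± √Δ)/2 = (15 ± 8.544)/2,
  λ_1 = 11.772,  λ_2 = 3.228.

Step 4 — unit eigenvector for λ_1: solve (Sigma - λ_1 I)v = 0. First row:
  (9 - 11.772)·v_x + (-4)·v_y = 0, i.e. (-2.772)·v_x + (-4)·v_y = 0,
  so v ∝ (b, λ_1 - a) = (-4, 2.772); multiply by -1 so the first entry is positive: u = (4, -2.772).
  ||u|| = √((4)² + (-2.772)²) = √(23.684) ≈ 4.8666,
  v_1 = u/||u|| ≈ (0.8219, -0.5696) (||v_1|| = 1).

λ_1 = 11.772,  λ_2 = 3.228;  v_1 ≈ (0.8219, -0.5696)


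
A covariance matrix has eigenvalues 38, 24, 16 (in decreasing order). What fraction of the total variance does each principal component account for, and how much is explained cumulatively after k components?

Step 1 — total variance = trace(Sigma) = Σ λ_i = 38 + 24 + 16 = 78.

Step 2 — fraction explained by component i = λ_i / Σ λ:
  PC1: 38/78 = 0.4872
  PC2: 24/78 = 0.3077
  PC3: 16/78 = 0.2051

Step 3 — cumulative fraction after k components = (λ_1 + ... + λ_k) / Σ λ:
  k = 1: 38/78 = 0.4872
  k = 2: (38 + 24)/78 = 62/78 = 0.7949
  k = 3: (38 + 24 + 16)/78 = 78/78 = 1

Summary (fraction, with percent):

explained: PC1 0.4872 (48.72%), PC2 0.3077 (30.77%), PC3 0.2051 (20.51%);  cumulative: 0.4872, 0.7949, 1


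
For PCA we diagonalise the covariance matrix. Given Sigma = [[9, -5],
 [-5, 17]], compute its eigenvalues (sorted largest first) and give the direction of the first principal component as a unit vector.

Step 1 — characteristic polynomial of 2×2 Sigma:
  det(Sigma - λI) = λ² - trace · λ + det = 0.
  trace = 9 + 17 = 26, det = 9·17 - (-5)² = 128.
Step 2 — discriminant:
  Δ = trace² - 4·det = 676 - 512 = 164.
Step 3 — eigenvalues:
  λ = (trace ± √Δ)/2 = (26 ± 12.8062)/2,
  λ_1 = 19.4031,  λ_2 = 6.5969.

Step 4 — unit eigenvector for λ_1: solve (Sigma - λ_1 I)v = 0. First row:
  (9 - 19.4031)·v_x + (-5)·v_y = 0, i.e. (-10.4031)·v_x + (-5)·v_y = 0,
  so v ∝ (b, λ_1 - a) = (-5, 10.4031); multiply by -1 so the first entry is positive: u = (5, -10.4031).
  ||u|| = √((5)² + (-10.4031)²) = √(133.225) ≈ 11.5423,
  v_1 = u/||u|| ≈ (0.4332, -0.9013) (||v_1|| = 1).

λ_1 = 19.4031,  λ_2 = 6.5969;  v_1 ≈ (0.4332, -0.9013)


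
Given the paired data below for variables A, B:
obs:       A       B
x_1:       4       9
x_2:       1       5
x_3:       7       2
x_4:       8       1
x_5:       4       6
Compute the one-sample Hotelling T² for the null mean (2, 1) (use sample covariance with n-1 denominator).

Step 1 — sample mean vector:
  mean(A) = (4 + 1 + 7 + 8 + 4) / 5 = 24/5 = 4.8
  mean(B) = (9 + 5 + 2 + 1 + 6) / 5 = 23/5 = 4.6
  x̄ = (4.8, 4.6),  deviation x̄ - mu_0 = (4.8, 4.6) - (2, 1) = (2.8, 3.6).

Step 2 — sample covariance matrix, S[i,j] = (1/(n-1)) · Σ_k (x_{k,i} - mean_i) · (x_{k,j} - mean_j), divisor n-1 = 4:
  S[A,A] = ((-0.8)·(-0.8) + (-3.8)·(-3.8) + (2.2)·(2.2) + (3.2)·(3.2) + (-0.8)·(-0.8)) / 4 = 30.8/4 = 7.7
  S[A,B] = ((-0.8)·(4.4) + (-3.8)·(0.4) + (2.2)·(-2.6) + (3.2)·(-3.6) + (-0.8)·(1.4)) / 4 = -23.4/4 = -5.85
  S[B,B] = ((4.4)·(4.4) + (0.4)·(0.4) + (-2.6)·(-2.6) + (-3.6)·(-3.6) + (1.4)·(1.4)) / 4 = 41.2/4 = 10.3
  S = [[7.7, -5.85],
 [-5.85, 10.3]].

Step 3 — invert S. det(S) = 7.7·10.3 - (-5.85)² = 45.0875.
  S^{-1} = (1/det) · [[d, -b], [-b, a]] = [[0.2284, 0.1297],
 [0.1297, 0.1708]].

Step 4 — quadratic form (x̄ - mu_0)^T · S^{-1} · (x̄ - mu_0):
  S^{-1} · (x̄ - mu_0) = (1.1067, 0.9781),
  (x̄ - mu_0)^T · [...] = (2.8)·(1.1067) + (3.6)·(0.9781) = 6.62.

Step 5 — scale by n: T² = 5 · 6.62 = 33.1001.

T² ≈ 33.1001


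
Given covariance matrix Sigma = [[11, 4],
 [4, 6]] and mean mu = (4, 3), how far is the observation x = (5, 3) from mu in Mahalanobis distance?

Step 1 — centre the observation: (x - mu) = (1, 0).

Step 2 — invert Sigma. det(Sigma) = 11·6 - (4)² = 50.
  Sigma^{-1} = (1/det) · [[d, -b], [-b, a]] = [[0.12, -0.08],
 [-0.08, 0.22]].

Step 3 — form the quadratic (x - mu)^T · Sigma^{-1} · (x - mu):
  Sigma^{-1} · (x - mu) = (0.12, -0.08).
  (x - mu)^T · [Sigma^{-1} · (x - mu)] = (1)·(0.12) + (0)·(-0.08) = 0.12.

Step 4 — take square root: d = √(0.12) ≈ 0.3464.

d(x, mu) = √(0.12) ≈ 0.3464


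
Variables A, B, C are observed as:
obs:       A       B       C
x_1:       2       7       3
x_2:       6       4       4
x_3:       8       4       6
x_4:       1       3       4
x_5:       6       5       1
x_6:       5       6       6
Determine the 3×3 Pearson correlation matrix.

Step 1 — column means:
  mean(A) = (2 + 6 + 8 + 1 + 6 + 5) / 6 = 28/6 = 4.6667
  mean(B) = (7 + 4 + 4 + 3 + 5 + 6) / 6 = 29/6 = 4.8333
  mean(C) = (3 + 4 + 6 + 4 + 1 + 6) / 6 = 24/6 = 4

Step 2 — sample variances and covariances s[i,j] = (1/(n-1)) · Σ_k (x_{k,i} - mean_i) · (x_{k,j} - mean_j), with n-1 = 5:
  s[A,A] = ((-2.6667)·(-2.6667) + (1.3333)·(1.3333) + (3.3333)·(3.3333) + (-3.6667)·(-3.6667) + (1.3333)·(1.3333) + (0.3333)·(0.3333)) / 5 = 35.3333/5 = 7.0667
  s[A,B] = ((-2.6667)·(2.1667) + (1.3333)·(-0.8333) + (3.3333)·(-0.8333) + (-3.6667)·(-1.8333) + (1.3333)·(0.1667) + (0.3333)·(1.1667)) / 5 = -2.3333/5 = -0.4667
  s[A,C] = ((-2.6667)·(-1) + (1.3333)·(0) + (3.3333)·(2) + (-3.6667)·(0) + (1.3333)·(-3) + (0.3333)·(2)) / 5 = 6/5 = 1.2
  s[B,B] = ((2.1667)·(2.1667) + (-0.8333)·(-0.8333) + (-0.8333)·(-0.8333) + (-1.8333)·(-1.8333) + (0.1667)·(0.1667) + (1.1667)·(1.1667)) / 5 = 10.8333/5 = 2.1667
  s[B,C] = ((2.1667)·(-1) + (-0.8333)·(0) + (-0.8333)·(2) + (-1.8333)·(0) + (0.1667)·(-3) + (1.1667)·(2)) / 5 = -2/5 = -0.4
  s[C,C] = ((-1)·(-1) + (0)·(0) + (2)·(2) + (0)·(0) + (-3)·(-3) + (2)·(2)) / 5 = 18/5 = 3.6
  Sample standard deviations s_i = √(s[i,i]):
  s(A) = √(7.0667) = 2.6583
  s(B) = √(2.1667) = 1.472
  s(C) = √(3.6) = 1.8974

Step 3 — r_{ij} = s_{ij} / (s_i · s_j):
  r[A,A] = 1 (diagonal).
  r[A,B] = -0.4667 / (2.6583 · 1.472) = -0.4667 / 3.9129 = -0.1193
  r[A,C] = 1.2 / (2.6583 · 1.8974) = 1.2 / 5.0438 = 0.2379
  r[B,B] = 1 (diagonal).
  r[B,C] = -0.4 / (1.472 · 1.8974) = -0.4 / 2.7928 = -0.1432
  r[C,C] = 1 (diagonal).

R is symmetric with unit diagonal. Assembling:

R = [[1, -0.1193, 0.2379],
 [-0.1193, 1, -0.1432],
 [0.2379, -0.1432, 1]]


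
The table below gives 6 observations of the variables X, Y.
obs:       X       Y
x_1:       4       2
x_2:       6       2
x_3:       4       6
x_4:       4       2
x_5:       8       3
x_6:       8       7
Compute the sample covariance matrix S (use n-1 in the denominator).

Step 1 — column means:
  mean(X) = (4 + 6 + 4 + 4 + 8 + 8) / 6 = 34/6 = 5.6667
  mean(Y) = (2 + 2 + 6 + 2 + 3 + 7) / 6 = 22/6 = 3.6667

Step 2 — sample covariance S[i,j] = (1/(n-1)) · Σ_k (x_{k,i} - mean_i) · (x_{k,j} - mean_j), with n-1 = 5.
  S[X,X] = ((-1.6667)·(-1.6667) + (0.3333)·(0.3333) + (-1.6667)·(-1.6667) + (-1.6667)·(-1.6667) + (2.3333)·(2.3333) + (2.3333)·(2.3333)) / 5 = 19.3333/5 = 3.8667
  S[X,Y] = ((-1.6667)·(-1.6667) + (0.3333)·(-1.6667) + (-1.6667)·(2.3333) + (-1.6667)·(-1.6667) + (2.3333)·(-0.6667) + (2.3333)·(3.3333)) / 5 = 7.3333/5 = 1.4667
  S[Y,Y] = ((-1.6667)·(-1.6667) + (-1.6667)·(-1.6667) + (2.3333)·(2.3333) + (-1.6667)·(-1.6667) + (-0.6667)·(-0.6667) + (3.3333)·(3.3333)) / 5 = 25.3333/5 = 5.0667

S is symmetric (S[j,i] = S[i,j]). Assembling:

S = [[3.8667, 1.4667],
 [1.4667, 5.0667]]


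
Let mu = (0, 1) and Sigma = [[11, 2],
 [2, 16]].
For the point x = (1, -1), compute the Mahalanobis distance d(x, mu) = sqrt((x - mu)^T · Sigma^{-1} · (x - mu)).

Step 1 — centre the observation: (x - mu) = (1, -2).

Step 2 — invert Sigma. det(Sigma) = 11·16 - (2)² = 172.
  Sigma^{-1} = (1/det) · [[d, -b], [-b, a]] = [[0.093, -0.0116],
 [-0.0116, 0.064]].

Step 3 — form the quadratic (x - mu)^T · Sigma^{-1} · (x - mu):
  Sigma^{-1} · (x - mu) = (0.1163, -0.1395).
  (x - mu)^T · [Sigma^{-1} · (x - mu)] = (1)·(0.1163) + (-2)·(-0.1395) = 0.3953.

Step 4 — take square root: d = √(0.3953) ≈ 0.6288.

d(x, mu) = √(0.3953) ≈ 0.6288


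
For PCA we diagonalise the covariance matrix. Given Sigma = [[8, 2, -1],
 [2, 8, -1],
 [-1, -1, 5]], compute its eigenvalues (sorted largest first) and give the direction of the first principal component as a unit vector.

Step 1 — characteristic polynomial p(λ) = det(λI - Sigma) = λ³ - tr·λ² + c_1·λ - det, where tr = trace, c_1 = sum of the principal 2×2 minors, det = det(Sigma):
  tr = 8 + 8 + 5 = 21,
  c_1 = (8·8 - (2)²) + (8·5 - (-1)²) + (8·5 - (-1)²) = 60 + 39 + 39 = 138,
  det = 8·(8·5 - (-1)²) - (2)·((2)·5 - (-1)·(-1)) + (-1)·((2)·(-1) - 8·(-1)) = 8·(39) - (2)·(9) + (-1)·(6) = 288.
  So p(λ) = λ³ - 21λ² + 138λ - 288.
Step 2 — look for an integer root (rational root theorem: any rational root is an integer divisor of 288). Testing λ = 6:
  p(6) = 216 - 756 + 828 - 288 = 0  ✓
  Dividing out (λ - 6): p(λ) = (λ - 6)(λ² - 15λ + 48).
Step 3 — remaining eigenvalues from the quadratic λ² - 15λ + 48 = 0:
  Δ = 15² - 4·48 = 225 - 192 = 33,  λ = (15 ± √33)/2 = (15 ± 5.7446)/2 ≈ 10.3723 or 4.6277.
  Sorted: λ_1 = 10.3723,  λ_2 = 6,  λ_3 = 4.6277  (check: sum = 21 = tr ✓).

Step 4 — unit eigenvector for λ_1 ≈ 10.3723: v spans the null space of (Sigma - λ_1 I), whose rows are
  r_1 = (-2.3723, 2, -1),  r_2 = (2, -2.3723, -1),  r_3 = (-1, -1, -5.3723).
  v is orthogonal to every row, so take v ∝ r_1 × r_2 = ((2)·(-1) - (-1)·(-2.3723), (-1)·(2) - (-2.3723)·(-1), (-2.3723)·(-2.3723) - (2)·(2)) ≈ (-4.3723, -4.3723, 1.6277).
  Rescale (multiply by -1 so the first nonzero entry is positive): u = (4.3723, 4.3723, -1.6277).
  ||u|| = √((4.3723)² + (4.3723)² + (-1.6277)²) = √(40.8832) ≈ 6.394,  v_1 = u/||u|| ≈ (0.6838, 0.6838, -0.2546) (||v_1|| = 1).

λ_1 = 10.3723,  λ_2 = 6,  λ_3 = 4.6277;  v_1 ≈ (0.6838, 0.6838, -0.2546)


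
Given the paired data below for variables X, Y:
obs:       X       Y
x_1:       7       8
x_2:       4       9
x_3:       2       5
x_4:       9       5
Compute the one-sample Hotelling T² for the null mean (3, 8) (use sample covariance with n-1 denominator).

Step 1 — sample mean vector:
  mean(X) = (7 + 4 + 2 + 9) / 4 = 22/4 = 5.5
  mean(Y) = (8 + 9 + 5 + 5) / 4 = 27/4 = 6.75
  x̄ = (5.5, 6.75),  deviation x̄ - mu_0 = (5.5, 6.75) - (3, 8) = (2.5, -1.25).

Step 2 — sample covariance matrix, S[i,j] = (1/(n-1)) · Σ_k (x_{k,i} - mean_i) · (x_{k,j} - mean_j), divisor n-1 = 3:
  S[X,X] = ((1.5)·(1.5) + (-1.5)·(-1.5) + (-3.5)·(-3.5) + (3.5)·(3.5)) / 3 = 29/3 = 9.6667
  S[X,Y] = ((1.5)·(1.25) + (-1.5)·(2.25) + (-3.5)·(-1.75) + (3.5)·(-1.75)) / 3 = -1.5/3 = -0.5
  S[Y,Y] = ((1.25)·(1.25) + (2.25)·(2.25) + (-1.75)·(-1.75) + (-1.75)·(-1.75)) / 3 = 12.75/3 = 4.25
  S = [[9.6667, -0.5],
 [-0.5, 4.25]].

Step 3 — invert S. det(S) = 9.6667·4.25 - (-0.5)² = 40.8333.
  S^{-1} = (1/det) · [[d, -b], [-b, a]] = [[0.1041, 0.0122],
 [0.0122, 0.2367]].

Step 4 — quadratic form (x̄ - mu_0)^T · S^{-1} · (x̄ - mu_0):
  S^{-1} · (x̄ - mu_0) = (0.2449, -0.2653),
  (x̄ - mu_0)^T · [...] = (2.5)·(0.2449) + (-1.25)·(-0.2653) = 0.9439.

Step 5 — scale by n: T² = 4 · 0.9439 = 3.7755.

T² ≈ 3.7755


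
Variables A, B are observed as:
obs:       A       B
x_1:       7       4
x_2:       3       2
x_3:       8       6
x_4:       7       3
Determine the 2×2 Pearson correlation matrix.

Step 1 — column means:
  mean(A) = (7 + 3 + 8 + 7) / 4 = 25/4 = 6.25
  mean(B) = (4 + 2 + 6 + 3) / 4 = 15/4 = 3.75

Step 2 — sample variances and covariances s[i,j] = (1/(n-1)) · Σ_k (x_{k,i} - mean_i) · (x_{k,j} - mean_j), with n-1 = 3:
  s[A,A] = ((0.75)·(0.75) + (-3.25)·(-3.25) + (1.75)·(1.75) + (0.75)·(0.75)) / 3 = 14.75/3 = 4.9167
  s[A,B] = ((0.75)·(0.25) + (-3.25)·(-1.75) + (1.75)·(2.25) + (0.75)·(-0.75)) / 3 = 9.25/3 = 3.0833
  s[B,B] = ((0.25)·(0.25) + (-1.75)·(-1.75) + (2.25)·(2.25) + (-0.75)·(-0.75)) / 3 = 8.75/3 = 2.9167
  Sample standard deviations s_i = √(s[i,i]):
  s(A) = √(4.9167) = 2.2174
  s(B) = √(2.9167) = 1.7078

Step 3 — r_{ij} = s_{ij} / (s_i · s_j):
  r[A,A] = 1 (diagonal).
  r[A,B] = 3.0833 / (2.2174 · 1.7078) = 3.0833 / 3.7869 = 0.8142
  r[B,B] = 1 (diagonal).

R is symmetric with unit diagonal. Assembling:

R = [[1, 0.8142],
 [0.8142, 1]]


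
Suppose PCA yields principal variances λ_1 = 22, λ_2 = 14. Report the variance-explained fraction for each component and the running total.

Step 1 — total variance = trace(Sigma) = Σ λ_i = 22 + 14 = 36.

Step 2 — fraction explained by component i = λ_i / Σ λ:
  PC1: 22/36 = 0.6111
  PC2: 14/36 = 0.3889

Step 3 — cumulative fraction after k components = (λ_1 + ... + λ_k) / Σ λ:
  k = 1: 22/36 = 0.6111
  k = 2: (22 + 14)/36 = 36/36 = 1

Summary (fraction, with percent):

explained: PC1 0.6111 (61.11%), PC2 0.3889 (38.89%);  cumulative: 0.6111, 1


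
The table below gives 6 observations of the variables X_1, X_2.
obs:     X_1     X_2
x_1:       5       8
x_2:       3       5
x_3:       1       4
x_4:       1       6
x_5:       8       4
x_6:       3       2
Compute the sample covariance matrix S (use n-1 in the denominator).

Step 1 — column means:
  mean(X_1) = (5 + 3 + 1 + 1 + 8 + 3) / 6 = 21/6 = 3.5
  mean(X_2) = (8 + 5 + 4 + 6 + 4 + 2) / 6 = 29/6 = 4.8333

Step 2 — sample covariance S[i,j] = (1/(n-1)) · Σ_k (x_{k,i} - mean_i) · (x_{k,j} - mean_j), with n-1 = 5.
  S[X_1,X_1] = ((1.5)·(1.5) + (-0.5)·(-0.5) + (-2.5)·(-2.5) + (-2.5)·(-2.5) + (4.5)·(4.5) + (-0.5)·(-0.5)) / 5 = 35.5/5 = 7.1
  S[X_1,X_2] = ((1.5)·(3.1667) + (-0.5)·(0.1667) + (-2.5)·(-0.8333) + (-2.5)·(1.1667) + (4.5)·(-0.8333) + (-0.5)·(-2.8333)) / 5 = 1.5/5 = 0.3
  S[X_2,X_2] = ((3.1667)·(3.1667) + (0.1667)·(0.1667) + (-0.8333)·(-0.8333) + (1.1667)·(1.1667) + (-0.8333)·(-0.8333) + (-2.8333)·(-2.8333)) / 5 = 20.8333/5 = 4.1667

S is symmetric (S[j,i] = S[i,j]). Assembling:

S = [[7.1, 0.3],
 [0.3, 4.1667]]


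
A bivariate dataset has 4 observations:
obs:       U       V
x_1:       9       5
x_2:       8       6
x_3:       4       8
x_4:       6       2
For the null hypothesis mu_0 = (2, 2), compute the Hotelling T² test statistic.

Step 1 — sample mean vector:
  mean(U) = (9 + 8 + 4 + 6) / 4 = 27/4 = 6.75
  mean(V) = (5 + 6 + 8 + 2) / 4 = 21/4 = 5.25
  x̄ = (6.75, 5.25),  deviation x̄ - mu_0 = (6.75, 5.25) - (2, 2) = (4.75, 3.25).

Step 2 — sample covariance matrix, S[i,j] = (1/(n-1)) · Σ_k (x_{k,i} - mean_i) · (x_{k,j} - mean_j), divisor n-1 = 3:
  S[U,U] = ((2.25)·(2.25) + (1.25)·(1.25) + (-2.75)·(-2.75) + (-0.75)·(-0.75)) / 3 = 14.75/3 = 4.9167
  S[U,V] = ((2.25)·(-0.25) + (1.25)·(0.75) + (-2.75)·(2.75) + (-0.75)·(-3.25)) / 3 = -4.75/3 = -1.5833
  S[V,V] = ((-0.25)·(-0.25) + (0.75)·(0.75) + (2.75)·(2.75) + (-3.25)·(-3.25)) / 3 = 18.75/3 = 6.25
  S = [[4.9167, -1.5833],
 [-1.5833, 6.25]].

Step 3 — invert S. det(S) = 4.9167·6.25 - (-1.5833)² = 28.2222.
  S^{-1} = (1/det) · [[d, -b], [-b, a]] = [[0.2215, 0.0561],
 [0.0561, 0.1742]].

Step 4 — quadratic form (x̄ - mu_0)^T · S^{-1} · (x̄ - mu_0):
  S^{-1} · (x̄ - mu_0) = (1.2343, 0.8327),
  (x̄ - mu_0)^T · [...] = (4.75)·(1.2343) + (3.25)·(0.8327) = 8.5689.

Step 5 — scale by n: T² = 4 · 8.5689 = 34.2756.

T² ≈ 34.2756


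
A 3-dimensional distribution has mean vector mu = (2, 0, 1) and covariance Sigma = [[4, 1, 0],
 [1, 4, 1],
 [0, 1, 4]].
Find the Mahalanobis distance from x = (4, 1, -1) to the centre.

Step 1 — centre the observation: (x - mu) = (2, 1, -2).

Step 2 — invert Sigma (cofactor / det for 3×3, or solve directly):
  Sigma^{-1} = [[0.2679, -0.0714, 0.0179],
 [-0.0714, 0.2857, -0.0714],
 [0.0179, -0.0714, 0.2679]].

Step 3 — form the quadratic (x - mu)^T · Sigma^{-1} · (x - mu):
  Sigma^{-1} · (x - mu) = (0.4286, 0.2857, -0.5714).
  (x - mu)^T · [Sigma^{-1} · (x - mu)] = (2)·(0.4286) + (1)·(0.2857) + (-2)·(-0.5714) = 2.2857.

Step 4 — take square root: d = √(2.2857) ≈ 1.5119.

d(x, mu) = √(2.2857) ≈ 1.5119


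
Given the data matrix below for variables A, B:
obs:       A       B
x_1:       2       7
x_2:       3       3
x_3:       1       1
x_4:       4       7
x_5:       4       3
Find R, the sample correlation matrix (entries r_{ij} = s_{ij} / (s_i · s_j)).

Step 1 — column means:
  mean(A) = (2 + 3 + 1 + 4 + 4) / 5 = 14/5 = 2.8
  mean(B) = (7 + 3 + 1 + 7 + 3) / 5 = 21/5 = 4.2

Step 2 — sample variances and covariances s[i,j] = (1/(n-1)) · Σ_k (x_{k,i} - mean_i) · (x_{k,j} - mean_j), with n-1 = 4:
  s[A,A] = ((-0.8)·(-0.8) + (0.2)·(0.2) + (-1.8)·(-1.8) + (1.2)·(1.2) + (1.2)·(1.2)) / 4 = 6.8/4 = 1.7
  s[A,B] = ((-0.8)·(2.8) + (0.2)·(-1.2) + (-1.8)·(-3.2) + (1.2)·(2.8) + (1.2)·(-1.2)) / 4 = 5.2/4 = 1.3
  s[B,B] = ((2.8)·(2.8) + (-1.2)·(-1.2) + (-3.2)·(-3.2) + (2.8)·(2.8) + (-1.2)·(-1.2)) / 4 = 28.8/4 = 7.2
  Sample standard deviations s_i = √(s[i,i]):
  s(A) = √(1.7) = 1.3038
  s(B) = √(7.2) = 2.6833

Step 3 — r_{ij} = s_{ij} / (s_i · s_j):
  r[A,A] = 1 (diagonal).
  r[A,B] = 1.3 / (1.3038 · 2.6833) = 1.3 / 3.4986 = 0.3716
  r[B,B] = 1 (diagonal).

R is symmetric with unit diagonal. Assembling:

R = [[1, 0.3716],
 [0.3716, 1]]


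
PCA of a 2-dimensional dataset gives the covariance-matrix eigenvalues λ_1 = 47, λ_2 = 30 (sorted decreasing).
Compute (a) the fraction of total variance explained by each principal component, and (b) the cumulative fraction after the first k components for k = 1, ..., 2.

Step 1 — total variance = trace(Sigma) = Σ λ_i = 47 + 30 = 77.

Step 2 — fraction explained by component i = λ_i / Σ λ:
  PC1: 47/77 = 0.6104
  PC2: 30/77 = 0.3896

Step 3 — cumulative fraction after k components = (λ_1 + ... + λ_k) / Σ λ:
  k = 1: 47/77 = 0.6104
  k = 2: (47 + 30)/77 = 77/77 = 1

Summary (fraction, with percent):

explained: PC1 0.6104 (61.04%), PC2 0.3896 (38.96%);  cumulative: 0.6104, 1


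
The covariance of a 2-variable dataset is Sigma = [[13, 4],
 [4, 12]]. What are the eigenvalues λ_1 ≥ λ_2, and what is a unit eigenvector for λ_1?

Step 1 — characteristic polynomial of 2×2 Sigma:
  det(Sigma - λI) = λ² - trace · λ + det = 0.
  trace = 13 + 12 = 25, det = 13·12 - (4)² = 140.
Step 2 — discriminant:
  Δ = trace² - 4·det = 625 - 560 = 65.
Step 3 — eigenvalues:
  λ = (trace ± √Δ)/2 = (25 ± 8.0623)/2,
  λ_1 = 16.5311,  λ_2 = 8.4689.

Step 4 — unit eigenvector for λ_1: solve (Sigma - λ_1 I)v = 0. First row:
  (13 - 16.5311)·v_x + (4)·v_y = 0, i.e. (-3.5311)·v_x + (4)·v_y = 0,
  so v ∝ (b, λ_1 - a) = (4, 3.5311) = u.
  ||u|| = √((4)² + (3.5311)²) = √(28.4689) ≈ 5.3356,
  v_1 = u/||u|| ≈ (0.7497, 0.6618) (||v_1|| = 1).

λ_1 = 16.5311,  λ_2 = 8.4689;  v_1 ≈ (0.7497, 0.6618)


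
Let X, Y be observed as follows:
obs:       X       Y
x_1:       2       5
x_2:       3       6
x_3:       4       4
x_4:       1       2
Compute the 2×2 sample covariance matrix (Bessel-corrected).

Step 1 — column means:
  mean(X) = (2 + 3 + 4 + 1) / 4 = 10/4 = 2.5
  mean(Y) = (5 + 6 + 4 + 2) / 4 = 17/4 = 4.25

Step 2 — sample covariance S[i,j] = (1/(n-1)) · Σ_k (x_{k,i} - mean_i) · (x_{k,j} - mean_j), with n-1 = 3.
  S[X,X] = ((-0.5)·(-0.5) + (0.5)·(0.5) + (1.5)·(1.5) + (-1.5)·(-1.5)) / 3 = 5/3 = 1.6667
  S[X,Y] = ((-0.5)·(0.75) + (0.5)·(1.75) + (1.5)·(-0.25) + (-1.5)·(-2.25)) / 3 = 3.5/3 = 1.1667
  S[Y,Y] = ((0.75)·(0.75) + (1.75)·(1.75) + (-0.25)·(-0.25) + (-2.25)·(-2.25)) / 3 = 8.75/3 = 2.9167

S is symmetric (S[j,i] = S[i,j]). Assembling:

S = [[1.6667, 1.1667],
 [1.1667, 2.9167]]


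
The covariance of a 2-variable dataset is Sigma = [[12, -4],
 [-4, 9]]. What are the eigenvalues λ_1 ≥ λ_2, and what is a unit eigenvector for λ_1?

Step 1 — characteristic polynomial of 2×2 Sigma:
  det(Sigma - λI) = λ² - trace · λ + det = 0.
  trace = 12 + 9 = 21, det = 12·9 - (-4)² = 92.
Step 2 — discriminant:
  Δ = trace² - 4·det = 441 - 368 = 73.
Step 3 — eigenvalues:
  λ = (trace ± √Δ)/2 = (21 ± 8.544)/2,
  λ_1 = 14.772,  λ_2 = 6.228.

Step 4 — unit eigenvector for λ_1: solve (Sigma - λ_1 I)v = 0. First row:
  (12 - 14.772)·v_x + (-4)·v_y = 0, i.e. (-2.772)·v_x + (-4)·v_y = 0,
  so v ∝ (b, λ_1 - a) = (-4, 2.772); multiply by -1 so the first entry is positive: u = (4, -2.772).
  ||u|| = √((4)² + (-2.772)²) = √(23.684) ≈ 4.8666,
  v_1 = u/||u|| ≈ (0.8219, -0.5696) (||v_1|| = 1).

λ_1 = 14.772,  λ_2 = 6.228;  v_1 ≈ (0.8219, -0.5696)


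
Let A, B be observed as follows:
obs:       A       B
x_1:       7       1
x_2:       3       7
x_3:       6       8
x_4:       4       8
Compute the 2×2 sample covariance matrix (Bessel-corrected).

Step 1 — column means:
  mean(A) = (7 + 3 + 6 + 4) / 4 = 20/4 = 5
  mean(B) = (1 + 7 + 8 + 8) / 4 = 24/4 = 6

Step 2 — sample covariance S[i,j] = (1/(n-1)) · Σ_k (x_{k,i} - mean_i) · (x_{k,j} - mean_j), with n-1 = 3.
  S[A,A] = ((2)·(2) + (-2)·(-2) + (1)·(1) + (-1)·(-1)) / 3 = 10/3 = 3.3333
  S[A,B] = ((2)·(-5) + (-2)·(1) + (1)·(2) + (-1)·(2)) / 3 = -12/3 = -4
  S[B,B] = ((-5)·(-5) + (1)·(1) + (2)·(2) + (2)·(2)) / 3 = 34/3 = 11.3333

S is symmetric (S[j,i] = S[i,j]). Assembling:

S = [[3.3333, -4],
 [-4, 11.3333]]


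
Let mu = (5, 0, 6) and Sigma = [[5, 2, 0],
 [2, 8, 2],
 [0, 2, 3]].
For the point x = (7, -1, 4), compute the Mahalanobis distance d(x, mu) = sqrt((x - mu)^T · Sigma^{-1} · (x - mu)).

Step 1 — centre the observation: (x - mu) = (2, -1, -2).

Step 2 — invert Sigma (cofactor / det for 3×3, or solve directly):
  Sigma^{-1} = [[0.2273, -0.0682, 0.0455],
 [-0.0682, 0.1705, -0.1136],
 [0.0455, -0.1136, 0.4091]].

Step 3 — form the quadratic (x - mu)^T · Sigma^{-1} · (x - mu):
  Sigma^{-1} · (x - mu) = (0.4318, -0.0795, -0.6136).
  (x - mu)^T · [Sigma^{-1} · (x - mu)] = (2)·(0.4318) + (-1)·(-0.0795) + (-2)·(-0.6136) = 2.1705.

Step 4 — take square root: d = √(2.1705) ≈ 1.4732.

d(x, mu) = √(2.1705) ≈ 1.4732


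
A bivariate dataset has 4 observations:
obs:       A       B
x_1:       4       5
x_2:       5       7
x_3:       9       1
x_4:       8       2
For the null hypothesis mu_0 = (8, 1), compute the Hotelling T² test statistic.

Step 1 — sample mean vector:
  mean(A) = (4 + 5 + 9 + 8) / 4 = 26/4 = 6.5
  mean(B) = (5 + 7 + 1 + 2) / 4 = 15/4 = 3.75
  x̄ = (6.5, 3.75),  deviation x̄ - mu_0 = (6.5, 3.75) - (8, 1) = (-1.5, 2.75).

Step 2 — sample covariance matrix, S[i,j] = (1/(n-1)) · Σ_k (x_{k,i} - mean_i) · (x_{k,j} - mean_j), divisor n-1 = 3:
  S[A,A] = ((-2.5)·(-2.5) + (-1.5)·(-1.5) + (2.5)·(2.5) + (1.5)·(1.5)) / 3 = 17/3 = 5.6667
  S[A,B] = ((-2.5)·(1.25) + (-1.5)·(3.25) + (2.5)·(-2.75) + (1.5)·(-1.75)) / 3 = -17.5/3 = -5.8333
  S[B,B] = ((1.25)·(1.25) + (3.25)·(3.25) + (-2.75)·(-2.75) + (-1.75)·(-1.75)) / 3 = 22.75/3 = 7.5833
  S = [[5.6667, -5.8333],
 [-5.8333, 7.5833]].

Step 3 — invert S. det(S) = 5.6667·7.5833 - (-5.8333)² = 8.9444.
  S^{-1} = (1/det) · [[d, -b], [-b, a]] = [[0.8478, 0.6522],
 [0.6522, 0.6335]].

Step 4 — quadratic form (x̄ - mu_0)^T · S^{-1} · (x̄ - mu_0):
  S^{-1} · (x̄ - mu_0) = (0.5217, 0.764),
  (x̄ - mu_0)^T · [...] = (-1.5)·(0.5217) + (2.75)·(0.764) = 1.3183.

Step 5 — scale by n: T² = 4 · 1.3183 = 5.2733.

T² ≈ 5.2733


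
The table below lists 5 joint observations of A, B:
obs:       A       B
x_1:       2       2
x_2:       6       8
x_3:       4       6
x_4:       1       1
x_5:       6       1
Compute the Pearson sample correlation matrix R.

Step 1 — column means:
  mean(A) = (2 + 6 + 4 + 1 + 6) / 5 = 19/5 = 3.8
  mean(B) = (2 + 8 + 6 + 1 + 1) / 5 = 18/5 = 3.6

Step 2 — sample variances and covariances s[i,j] = (1/(n-1)) · Σ_k (x_{k,i} - mean_i) · (x_{k,j} - mean_j), with n-1 = 4:
  s[A,A] = ((-1.8)·(-1.8) + (2.2)·(2.2) + (0.2)·(0.2) + (-2.8)·(-2.8) + (2.2)·(2.2)) / 4 = 20.8/4 = 5.2
  s[A,B] = ((-1.8)·(-1.6) + (2.2)·(4.4) + (0.2)·(2.4) + (-2.8)·(-2.6) + (2.2)·(-2.6)) / 4 = 14.6/4 = 3.65
  s[B,B] = ((-1.6)·(-1.6) + (4.4)·(4.4) + (2.4)·(2.4) + (-2.6)·(-2.6) + (-2.6)·(-2.6)) / 4 = 41.2/4 = 10.3
  Sample standard deviations s_i = √(s[i,i]):
  s(A) = √(5.2) = 2.2804
  s(B) = √(10.3) = 3.2094

Step 3 — r_{ij} = s_{ij} / (s_i · s_j):
  r[A,A] = 1 (diagonal).
  r[A,B] = 3.65 / (2.2804 · 3.2094) = 3.65 / 7.3185 = 0.4987
  r[B,B] = 1 (diagonal).

R is symmetric with unit diagonal. Assembling:

R = [[1, 0.4987],
 [0.4987, 1]]


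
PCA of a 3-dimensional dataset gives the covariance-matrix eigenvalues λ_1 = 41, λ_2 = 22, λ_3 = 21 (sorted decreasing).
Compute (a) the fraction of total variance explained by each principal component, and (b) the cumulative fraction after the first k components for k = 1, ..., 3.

Step 1 — total variance = trace(Sigma) = Σ λ_i = 41 + 22 + 21 = 84.

Step 2 — fraction explained by component i = λ_i / Σ λ:
  PC1: 41/84 = 0.4881
  PC2: 22/84 = 0.2619
  PC3: 21/84 = 0.25

Step 3 — cumulative fraction after k components = (λ_1 + ... + λ_k) / Σ λ:
  k = 1: 41/84 = 0.4881
  k = 2: (41 + 22)/84 = 63/84 = 0.75
  k = 3: (41 + 22 + 21)/84 = 84/84 = 1

Summary (fraction, with percent):

explained: PC1 0.4881 (48.81%), PC2 0.2619 (26.19%), PC3 0.25 (25%);  cumulative: 0.4881, 0.75, 1


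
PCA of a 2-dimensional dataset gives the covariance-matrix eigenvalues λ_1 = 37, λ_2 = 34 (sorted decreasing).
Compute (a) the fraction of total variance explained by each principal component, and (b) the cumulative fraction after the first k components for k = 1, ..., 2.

Step 1 — total variance = trace(Sigma) = Σ λ_i = 37 + 34 = 71.

Step 2 — fraction explained by component i = λ_i / Σ λ:
  PC1: 37/71 = 0.5211
  PC2: 34/71 = 0.4789

Step 3 — cumulative fraction after k components = (λ_1 + ... + λ_k) / Σ λ:
  k = 1: 37/71 = 0.5211
  k = 2: (37 + 34)/71 = 71/71 = 1

Summary (fraction, with percent):

explained: PC1 0.5211 (52.11%), PC2 0.4789 (47.89%);  cumulative: 0.5211, 1


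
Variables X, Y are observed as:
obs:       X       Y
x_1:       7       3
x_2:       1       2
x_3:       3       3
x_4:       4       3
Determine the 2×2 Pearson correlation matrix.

Step 1 — column means:
  mean(X) = (7 + 1 + 3 + 4) / 4 = 15/4 = 3.75
  mean(Y) = (3 + 2 + 3 + 3) / 4 = 11/4 = 2.75

Step 2 — sample variances and covariances s[i,j] = (1/(n-1)) · Σ_k (x_{k,i} - mean_i) · (x_{k,j} - mean_j), with n-1 = 3:
  s[X,X] = ((3.25)·(3.25) + (-2.75)·(-2.75) + (-0.75)·(-0.75) + (0.25)·(0.25)) / 3 = 18.75/3 = 6.25
  s[X,Y] = ((3.25)·(0.25) + (-2.75)·(-0.75) + (-0.75)·(0.25) + (0.25)·(0.25)) / 3 = 2.75/3 = 0.9167
  s[Y,Y] = ((0.25)·(0.25) + (-0.75)·(-0.75) + (0.25)·(0.25) + (0.25)·(0.25)) / 3 = 0.75/3 = 0.25
  Sample standard deviations s_i = √(s[i,i]):
  s(X) = √(6.25) = 2.5
  s(Y) = √(0.25) = 0.5

Step 3 — r_{ij} = s_{ij} / (s_i · s_j):
  r[X,X] = 1 (diagonal).
  r[X,Y] = 0.9167 / (2.5 · 0.5) = 0.9167 / 1.25 = 0.7333
  r[Y,Y] = 1 (diagonal).

R is symmetric with unit diagonal. Assembling:

R = [[1, 0.7333],
 [0.7333, 1]]


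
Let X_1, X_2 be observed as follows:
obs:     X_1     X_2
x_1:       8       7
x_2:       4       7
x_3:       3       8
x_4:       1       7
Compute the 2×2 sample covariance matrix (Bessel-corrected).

Step 1 — column means:
  mean(X_1) = (8 + 4 + 3 + 1) / 4 = 16/4 = 4
  mean(X_2) = (7 + 7 + 8 + 7) / 4 = 29/4 = 7.25

Step 2 — sample covariance S[i,j] = (1/(n-1)) · Σ_k (x_{k,i} - mean_i) · (x_{k,j} - mean_j), with n-1 = 3.
  S[X_1,X_1] = ((4)·(4) + (0)·(0) + (-1)·(-1) + (-3)·(-3)) / 3 = 26/3 = 8.6667
  S[X_1,X_2] = ((4)·(-0.25) + (0)·(-0.25) + (-1)·(0.75) + (-3)·(-0.25)) / 3 = -1/3 = -0.3333
  S[X_2,X_2] = ((-0.25)·(-0.25) + (-0.25)·(-0.25) + (0.75)·(0.75) + (-0.25)·(-0.25)) / 3 = 0.75/3 = 0.25

S is symmetric (S[j,i] = S[i,j]). Assembling:

S = [[8.6667, -0.3333],
 [-0.3333, 0.25]]


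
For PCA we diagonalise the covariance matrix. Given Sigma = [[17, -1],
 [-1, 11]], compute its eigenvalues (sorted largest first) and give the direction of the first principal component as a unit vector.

Step 1 — characteristic polynomial of 2×2 Sigma:
  det(Sigma - λI) = λ² - trace · λ + det = 0.
  trace = 17 + 11 = 28, det = 17·11 - (-1)² = 186.
Step 2 — discriminant:
  Δ = trace² - 4·det = 784 - 744 = 40.
Step 3 — eigenvalues:
  λ = (trace ± √Δ)/2 = (28 ± 6.3246)/2,
  λ_1 = 17.1623,  λ_2 = 10.8377.

Step 4 — unit eigenvector for λ_1: solve (Sigma - λ_1 I)v = 0. First row:
  (17 - 17.1623)·v_x + (-1)·v_y = 0, i.e. (-0.1623)·v_x + (-1)·v_y = 0,
  so v ∝ (b, λ_1 - a) = (-1, 0.1623); multiply by -1 so the first entry is positive: u = (1, -0.1623).
  ||u|| = √((1)² + (-0.1623)²) = √(1.0263) ≈ 1.0131,
  v_1 = u/||u|| ≈ (0.9871, -0.1602) (||v_1|| = 1).

λ_1 = 17.1623,  λ_2 = 10.8377;  v_1 ≈ (0.9871, -0.1602)


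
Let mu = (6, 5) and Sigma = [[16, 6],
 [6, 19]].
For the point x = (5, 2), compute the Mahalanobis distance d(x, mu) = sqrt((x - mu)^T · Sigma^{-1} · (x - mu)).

Step 1 — centre the observation: (x - mu) = (-1, -3).

Step 2 — invert Sigma. det(Sigma) = 16·19 - (6)² = 268.
  Sigma^{-1} = (1/det) · [[d, -b], [-b, a]] = [[0.0709, -0.0224],
 [-0.0224, 0.0597]].

Step 3 — form the quadratic (x - mu)^T · Sigma^{-1} · (x - mu):
  Sigma^{-1} · (x - mu) = (-0.0037, -0.1567).
  (x - mu)^T · [Sigma^{-1} · (x - mu)] = (-1)·(-0.0037) + (-3)·(-0.1567) = 0.4739.

Step 4 — take square root: d = √(0.4739) ≈ 0.6884.

d(x, mu) = √(0.4739) ≈ 0.6884


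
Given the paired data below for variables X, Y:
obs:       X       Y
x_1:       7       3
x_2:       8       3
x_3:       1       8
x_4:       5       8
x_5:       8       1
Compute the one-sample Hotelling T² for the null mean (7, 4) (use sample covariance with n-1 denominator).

Step 1 — sample mean vector:
  mean(X) = (7 + 8 + 1 + 5 + 8) / 5 = 29/5 = 5.8
  mean(Y) = (3 + 3 + 8 + 8 + 1) / 5 = 23/5 = 4.6
  x̄ = (5.8, 4.6),  deviation x̄ - mu_0 = (5.8, 4.6) - (7, 4) = (-1.2, 0.6).

Step 2 — sample covariance matrix, S[i,j] = (1/(n-1)) · Σ_k (x_{k,i} - mean_i) · (x_{k,j} - mean_j), divisor n-1 = 4:
  S[X,X] = ((1.2)·(1.2) + (2.2)·(2.2) + (-4.8)·(-4.8) + (-0.8)·(-0.8) + (2.2)·(2.2)) / 4 = 34.8/4 = 8.7
  S[X,Y] = ((1.2)·(-1.6) + (2.2)·(-1.6) + (-4.8)·(3.4) + (-0.8)·(3.4) + (2.2)·(-3.6)) / 4 = -32.4/4 = -8.1
  S[Y,Y] = ((-1.6)·(-1.6) + (-1.6)·(-1.6) + (3.4)·(3.4) + (3.4)·(3.4) + (-3.6)·(-3.6)) / 4 = 41.2/4 = 10.3
  S = [[8.7, -8.1],
 [-8.1, 10.3]].

Step 3 — invert S. det(S) = 8.7·10.3 - (-8.1)² = 24.
  S^{-1} = (1/det) · [[d, -b], [-b, a]] = [[0.4292, 0.3375],
 [0.3375, 0.3625]].

Step 4 — quadratic form (x̄ - mu_0)^T · S^{-1} · (x̄ - mu_0):
  S^{-1} · (x̄ - mu_0) = (-0.3125, -0.1875),
  (x̄ - mu_0)^T · [...] = (-1.2)·(-0.3125) + (0.6)·(-0.1875) = 0.2625.

Step 5 — scale by n: T² = 5 · 0.2625 = 1.3125.

T² ≈ 1.3125


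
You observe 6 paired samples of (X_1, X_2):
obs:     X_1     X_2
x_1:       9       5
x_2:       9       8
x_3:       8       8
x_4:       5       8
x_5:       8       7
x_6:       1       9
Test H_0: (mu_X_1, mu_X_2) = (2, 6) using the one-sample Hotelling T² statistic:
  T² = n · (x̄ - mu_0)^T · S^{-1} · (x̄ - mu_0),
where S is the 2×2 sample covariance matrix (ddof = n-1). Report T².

Step 1 — sample mean vector:
  mean(X_1) = (9 + 9 + 8 + 5 + 8 + 1) / 6 = 40/6 = 6.6667
  mean(X_2) = (5 + 8 + 8 + 8 + 7 + 9) / 6 = 45/6 = 7.5
  x̄ = (6.6667, 7.5),  deviation x̄ - mu_0 = (6.6667, 7.5) - (2, 6) = (4.6667, 1.5).

Step 2 — sample covariance matrix, S[i,j] = (1/(n-1)) · Σ_k (x_{k,i} - mean_i) · (x_{k,j} - mean_j), divisor n-1 = 5:
  S[X_1,X_1] = ((2.3333)·(2.3333) + (2.3333)·(2.3333) + (1.3333)·(1.3333) + (-1.6667)·(-1.6667) + (1.3333)·(1.3333) + (-5.6667)·(-5.6667)) / 5 = 49.3333/5 = 9.8667
  S[X_1,X_2] = ((2.3333)·(-2.5) + (2.3333)·(0.5) + (1.3333)·(0.5) + (-1.6667)·(0.5) + (1.3333)·(-0.5) + (-5.6667)·(1.5)) / 5 = -14/5 = -2.8
  S[X_2,X_2] = ((-2.5)·(-2.5) + (0.5)·(0.5) + (0.5)·(0.5) + (0.5)·(0.5) + (-0.5)·(-0.5) + (1.5)·(1.5)) / 5 = 9.5/5 = 1.9
  S = [[9.8667, -2.8],
 [-2.8, 1.9]].

Step 3 — invert S. det(S) = 9.8667·1.9 - (-2.8)² = 10.9067.
  S^{-1} = (1/det) · [[d, -b], [-b, a]] = [[0.1742, 0.2567],
 [0.2567, 0.9046]].

Step 4 — quadratic form (x̄ - mu_0)^T · S^{-1} · (x̄ - mu_0):
  S^{-1} · (x̄ - mu_0) = (1.198, 2.555),
  (x̄ - mu_0)^T · [...] = (4.6667)·(1.198) + (1.5)·(2.555) = 9.4234.

Step 5 — scale by n: T² = 6 · 9.4234 = 56.5403.

T² ≈ 56.5403


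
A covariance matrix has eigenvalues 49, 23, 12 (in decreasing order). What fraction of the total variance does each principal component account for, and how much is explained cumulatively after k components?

Step 1 — total variance = trace(Sigma) = Σ λ_i = 49 + 23 + 12 = 84.

Step 2 — fraction explained by component i = λ_i / Σ λ:
  PC1: 49/84 = 0.5833
  PC2: 23/84 = 0.2738
  PC3: 12/84 = 0.1429

Step 3 — cumulative fraction after k components = (λ_1 + ... + λ_k) / Σ λ:
  k = 1: 49/84 = 0.5833
  k = 2: (49 + 23)/84 = 72/84 = 0.8571
  k = 3: (49 + 23 + 12)/84 = 84/84 = 1

Summary (fraction, with percent):

explained: PC1 0.5833 (58.33%), PC2 0.2738 (27.38%), PC3 0.1429 (14.29%);  cumulative: 0.5833, 0.8571, 1


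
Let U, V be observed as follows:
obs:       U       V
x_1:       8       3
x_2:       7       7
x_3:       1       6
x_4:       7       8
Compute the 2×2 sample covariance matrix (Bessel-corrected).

Step 1 — column means:
  mean(U) = (8 + 7 + 1 + 7) / 4 = 23/4 = 5.75
  mean(V) = (3 + 7 + 6 + 8) / 4 = 24/4 = 6

Step 2 — sample covariance S[i,j] = (1/(n-1)) · Σ_k (x_{k,i} - mean_i) · (x_{k,j} - mean_j), with n-1 = 3.
  S[U,U] = ((2.25)·(2.25) + (1.25)·(1.25) + (-4.75)·(-4.75) + (1.25)·(1.25)) / 3 = 30.75/3 = 10.25
  S[U,V] = ((2.25)·(-3) + (1.25)·(1) + (-4.75)·(0) + (1.25)·(2)) / 3 = -3/3 = -1
  S[V,V] = ((-3)·(-3) + (1)·(1) + (0)·(0) + (2)·(2)) / 3 = 14/3 = 4.6667

S is symmetric (S[j,i] = S[i,j]). Assembling:

S = [[10.25, -1],
 [-1, 4.6667]]


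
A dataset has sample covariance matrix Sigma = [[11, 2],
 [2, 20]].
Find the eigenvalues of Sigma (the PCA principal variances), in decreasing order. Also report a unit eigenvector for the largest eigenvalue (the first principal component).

Step 1 — characteristic polynomial of 2×2 Sigma:
  det(Sigma - λI) = λ² - trace · λ + det = 0.
  trace = 11 + 20 = 31, det = 11·20 - (2)² = 216.
Step 2 — discriminant:
  Δ = trace² - 4·det = 961 - 864 = 97.
Step 3 — eigenvalues:
  λ = (trace ± √Δ)/2 = (31 ± 9.8489)/2,
  λ_1 = 20.4244,  λ_2 = 10.5756.

Step 4 — unit eigenvector for λ_1: solve (Sigma - λ_1 I)v = 0. First row:
  (11 - 20.4244)·v_x + (2)·v_y = 0, i.e. (-9.4244)·v_x + (2)·v_y = 0,
  so v ∝ (b, λ_1 - a) = (2, 9.4244) = u.
  ||u|| = √((2)² + (9.4244)²) = √(92.8199) ≈ 9.6343,
  v_1 = u/||u|| ≈ (0.2076, 0.9782) (||v_1|| = 1).

λ_1 = 20.4244,  λ_2 = 10.5756;  v_1 ≈ (0.2076, 0.9782)


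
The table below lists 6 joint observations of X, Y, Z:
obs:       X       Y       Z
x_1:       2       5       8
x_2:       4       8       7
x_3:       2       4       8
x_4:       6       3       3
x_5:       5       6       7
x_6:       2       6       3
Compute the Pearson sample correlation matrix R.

Step 1 — column means:
  mean(X) = (2 + 4 + 2 + 6 + 5 + 2) / 6 = 21/6 = 3.5
  mean(Y) = (5 + 8 + 4 + 3 + 6 + 6) / 6 = 32/6 = 5.3333
  mean(Z) = (8 + 7 + 8 + 3 + 7 + 3) / 6 = 36/6 = 6

Step 2 — sample variances and covariances s[i,j] = (1/(n-1)) · Σ_k (x_{k,i} - mean_i) · (x_{k,j} - mean_j), with n-1 = 5:
  s[X,X] = ((-1.5)·(-1.5) + (0.5)·(0.5) + (-1.5)·(-1.5) + (2.5)·(2.5) + (1.5)·(1.5) + (-1.5)·(-1.5)) / 5 = 15.5/5 = 3.1
  s[X,Y] = ((-1.5)·(-0.3333) + (0.5)·(2.6667) + (-1.5)·(-1.3333) + (2.5)·(-2.3333) + (1.5)·(0.6667) + (-1.5)·(0.6667)) / 5 = -2/5 = -0.4
  s[X,Z] = ((-1.5)·(2) + (0.5)·(1) + (-1.5)·(2) + (2.5)·(-3) + (1.5)·(1) + (-1.5)·(-3)) / 5 = -7/5 = -1.4
  s[Y,Y] = ((-0.3333)·(-0.3333) + (2.6667)·(2.6667) + (-1.3333)·(-1.3333) + (-2.3333)·(-2.3333) + (0.6667)·(0.6667) + (0.6667)·(0.6667)) / 5 = 15.3333/5 = 3.0667
  s[Y,Z] = ((-0.3333)·(2) + (2.6667)·(1) + (-1.3333)·(2) + (-2.3333)·(-3) + (0.6667)·(1) + (0.6667)·(-3)) / 5 = 5/5 = 1
  s[Z,Z] = ((2)·(2) + (1)·(1) + (2)·(2) + (-3)·(-3) + (1)·(1) + (-3)·(-3)) / 5 = 28/5 = 5.6
  Sample standard deviations s_i = √(s[i,i]):
  s(X) = √(3.1) = 1.7607
  s(Y) = √(3.0667) = 1.7512
  s(Z) = √(5.6) = 2.3664

Step 3 — r_{ij} = s_{ij} / (s_i · s_j):
  r[X,X] = 1 (diagonal).
  r[X,Y] = -0.4 / (1.7607 · 1.7512) = -0.4 / 3.0833 = -0.1297
  r[X,Z] = -1.4 / (1.7607 · 2.3664) = -1.4 / 4.1665 = -0.336
  r[Y,Y] = 1 (diagonal).
  r[Y,Z] = 1 / (1.7512 · 2.3664) = 1 / 4.1441 = 0.2413
  r[Z,Z] = 1 (diagonal).

R is symmetric with unit diagonal. Assembling:

R = [[1, -0.1297, -0.336],
 [-0.1297, 1, 0.2413],
 [-0.336, 0.2413, 1]]
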